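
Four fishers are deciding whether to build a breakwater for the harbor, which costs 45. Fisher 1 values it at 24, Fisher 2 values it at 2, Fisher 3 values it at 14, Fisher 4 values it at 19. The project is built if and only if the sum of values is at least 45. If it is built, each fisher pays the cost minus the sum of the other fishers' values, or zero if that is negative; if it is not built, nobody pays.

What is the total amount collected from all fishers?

15

Total value 59 ≥ cost 45, so it is built.
Fisher 1: others sum to 35; max(0, 45 - 35) = 10.
Fisher 2: others sum to 57; max(0, 45 - 57) = 0.
Fisher 3: others sum to 45; max(0, 45 - 45) = 0.
Fisher 4: others sum to 40; max(0, 45 - 40) = 5.
Total collected = 10 + 0 + 0 + 5 = 15.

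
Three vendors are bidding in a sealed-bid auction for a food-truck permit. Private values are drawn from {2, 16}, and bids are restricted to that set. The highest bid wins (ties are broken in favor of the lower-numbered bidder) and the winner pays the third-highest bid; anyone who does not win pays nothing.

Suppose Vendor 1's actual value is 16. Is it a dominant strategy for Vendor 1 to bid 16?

Check each profile of the others' bids and compare truth against every alternative bid.
Others bid (2, 16): truth gives 14, best alternative gives 0.
Others bid (16, 2): truth gives 14, best alternative gives 0.
Others bid (2, 2): truth gives 14, best alternative gives 14.
Others bid (16, 16): truth gives 0, best alternative gives 0.
In every case the truthful bid is at least as good as any alternative, so it is a dominant strategy.

Yes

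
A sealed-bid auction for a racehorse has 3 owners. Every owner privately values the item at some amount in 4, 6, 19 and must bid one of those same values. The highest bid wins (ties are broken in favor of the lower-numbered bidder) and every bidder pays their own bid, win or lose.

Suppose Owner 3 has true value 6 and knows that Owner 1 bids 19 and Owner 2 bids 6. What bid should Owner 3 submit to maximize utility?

4

Bid 4: loses but pays 4, utility -4.
Bid 6: loses but pays 6, utility -6.
Bid 19: loses but pays 19, utility -19.
The best choice is 4 with utility -4.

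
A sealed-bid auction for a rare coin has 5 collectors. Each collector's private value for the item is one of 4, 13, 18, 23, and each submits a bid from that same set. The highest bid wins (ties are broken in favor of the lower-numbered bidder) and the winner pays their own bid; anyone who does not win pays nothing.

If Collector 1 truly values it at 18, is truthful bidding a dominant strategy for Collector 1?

Consider the case where Collector 2 bids 4, Collector 3 bids 4, Collector 4 bids 4 and Collector 5 bids 4.
Truthful bid 18: wins, pays 18, utility 18 - 18 = 0.
Bid 4 instead: wins, pays 4, utility 18 - 4 = 14.
Since 14 > 0, bidding 4 is strictly better here, so truthful bidding is not dominant.

No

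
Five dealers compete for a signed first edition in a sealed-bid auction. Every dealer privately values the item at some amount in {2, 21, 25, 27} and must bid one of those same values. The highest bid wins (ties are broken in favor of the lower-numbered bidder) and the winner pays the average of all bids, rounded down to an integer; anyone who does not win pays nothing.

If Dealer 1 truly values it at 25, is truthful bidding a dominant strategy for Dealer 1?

Consider the case where Dealer 2 bids 2, Dealer 3 bids 2, Dealer 4 bids 2 and Dealer 5 bids 2.
Truthful bid 25: wins, pays 6, utility 25 - 6 = 19.
Bid 2 instead: wins, pays 2, utility 25 - 2 = 23.
Since 23 > 19, bidding 2 is strictly better here, so truthful bidding is not dominant.

No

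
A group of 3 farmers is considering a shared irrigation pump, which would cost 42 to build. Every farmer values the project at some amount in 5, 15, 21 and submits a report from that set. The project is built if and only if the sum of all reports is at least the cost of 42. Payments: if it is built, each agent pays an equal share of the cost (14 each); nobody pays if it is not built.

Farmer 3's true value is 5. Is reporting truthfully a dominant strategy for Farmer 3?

Yes

Check each profile of the others' reports and compare truth against every alternative report.
Others report (15, 15): truth gives 0, best alternative gives -9.
Others report (15, 21): truth gives 0, best alternative gives -9.
Others report (21, 15): truth gives 0, best alternative gives -9.
Others report (21, 21): truth gives -9, best alternative gives -9.
Others report (5, 5): truth gives 0, best alternative gives 0.
Others report (5, 15): truth gives 0, best alternative gives 0.
(Remaining 3 profiles checked similarly; truth is weakly best in each.)
In every case the truthful report is at least as good as any alternative, so it is a dominant strategy.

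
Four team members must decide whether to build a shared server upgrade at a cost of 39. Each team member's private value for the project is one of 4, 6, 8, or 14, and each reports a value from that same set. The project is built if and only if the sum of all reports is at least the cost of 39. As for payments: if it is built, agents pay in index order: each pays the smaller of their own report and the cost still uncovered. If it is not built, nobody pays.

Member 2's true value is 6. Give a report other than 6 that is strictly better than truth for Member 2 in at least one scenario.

4

Suppose Member 1 reports 8, Member 3 reports 14 and Member 4 reports 14.
Report 6: project built, pays 6, utility 6 - 6 = 0.
Report 4: project built, pays 4, utility 6 - 4 = 2.
So reporting 4 beats truth here (2 > 0).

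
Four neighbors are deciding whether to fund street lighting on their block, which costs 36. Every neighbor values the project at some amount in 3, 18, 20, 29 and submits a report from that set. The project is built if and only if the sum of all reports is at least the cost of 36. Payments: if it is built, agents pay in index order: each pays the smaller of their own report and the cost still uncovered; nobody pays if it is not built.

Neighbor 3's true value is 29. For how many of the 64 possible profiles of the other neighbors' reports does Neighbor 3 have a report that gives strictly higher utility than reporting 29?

23

Others report (3, 3, 18): truth gives 0; report 18 gives 11 > 0. Violating.
Others report (3, 3, 20): truth gives 0; report 18 gives 11 > 0. Violating.
Others report (3, 3, 29): truth gives 0; report 3 gives 26 > 0. Violating.
Others report (3, 18, 18): truth gives 14; report 3 gives 26 > 14. Violating.
Others report (3, 3, 3): truth gives 0; no alternative beats it.
Others report (3, 18, 3): truth gives 14; no alternative beats it.
(Checking all 64 profiles: 23 have a profitable deviation, 41 do not.)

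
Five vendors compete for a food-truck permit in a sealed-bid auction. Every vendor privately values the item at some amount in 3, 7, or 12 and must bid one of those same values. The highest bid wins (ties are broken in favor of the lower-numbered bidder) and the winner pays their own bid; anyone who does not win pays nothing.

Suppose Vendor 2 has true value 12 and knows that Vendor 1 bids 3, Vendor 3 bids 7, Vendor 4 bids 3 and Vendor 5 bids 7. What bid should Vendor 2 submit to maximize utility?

Bid 3: loses, pays 0, utility 0.
Bid 7: wins, pays 7, utility 12 - 7 = 5.
Bid 12: wins, pays 12, utility 12 - 12 = 0.
The best choice is 7 with utility 5.

7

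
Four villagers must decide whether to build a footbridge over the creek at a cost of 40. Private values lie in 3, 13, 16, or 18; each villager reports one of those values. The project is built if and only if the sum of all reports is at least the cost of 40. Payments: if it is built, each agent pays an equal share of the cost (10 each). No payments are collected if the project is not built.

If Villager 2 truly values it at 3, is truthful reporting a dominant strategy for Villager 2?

Check each profile of the others' reports and compare truth against every alternative report.
Others report (3, 13, 13): truth gives 0, best alternative gives -7.
Others report (3, 13, 16): truth gives 0, best alternative gives -7.
Others report (3, 13, 18): truth gives 0, best alternative gives -7.
Others report (3, 16, 13): truth gives 0, best alternative gives -7.
Others report (3, 16, 16): truth gives 0, best alternative gives -7.
Others report (3, 18, 13): truth gives 0, best alternative gives -7.
(Remaining 58 profiles checked similarly; truth is weakly best in each.)
In every case the truthful report is at least as good as any alternative, so it is a dominant strategy.

Yes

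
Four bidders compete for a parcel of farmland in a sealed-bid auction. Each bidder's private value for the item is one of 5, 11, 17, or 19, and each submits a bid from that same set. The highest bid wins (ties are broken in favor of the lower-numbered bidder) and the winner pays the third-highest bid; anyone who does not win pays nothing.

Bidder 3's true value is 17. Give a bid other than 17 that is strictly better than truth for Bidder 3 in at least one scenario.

19

Suppose Bidder 1 bids 5, Bidder 2 bids 5 and Bidder 4 bids 19.
Bid 17: loses, pays 0, utility 0.
Bid 19: wins, pays 5, utility 17 - 5 = 12.
So bidding 19 beats truth here (12 > 0).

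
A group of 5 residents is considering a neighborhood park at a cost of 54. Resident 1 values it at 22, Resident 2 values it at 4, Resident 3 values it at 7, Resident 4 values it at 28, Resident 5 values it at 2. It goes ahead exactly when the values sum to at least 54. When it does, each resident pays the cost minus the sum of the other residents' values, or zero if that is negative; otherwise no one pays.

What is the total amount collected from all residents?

Total value 63 ≥ cost 54, so it is built.
Resident 1: others sum to 41; max(0, 54 - 41) = 13.
Resident 2: others sum to 59; max(0, 54 - 59) = 0.
Resident 3: others sum to 56; max(0, 54 - 56) = 0.
Resident 4: others sum to 35; max(0, 54 - 35) = 19.
Resident 5: others sum to 61; max(0, 54 - 61) = 0.
Total collected = 13 + 0 + 0 + 19 + 0 = 32.

32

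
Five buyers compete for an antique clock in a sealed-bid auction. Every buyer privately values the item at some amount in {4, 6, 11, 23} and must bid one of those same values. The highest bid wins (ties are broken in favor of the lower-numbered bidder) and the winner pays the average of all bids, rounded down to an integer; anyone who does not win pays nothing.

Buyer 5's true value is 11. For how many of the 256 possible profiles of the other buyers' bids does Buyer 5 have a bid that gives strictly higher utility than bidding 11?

39

Others bid (4, 4, 4, 4): truth gives 6; bid 6 gives 7 > 6. Violating.
Others bid (4, 4, 4, 11): truth gives 0; bid 23 gives 2 > 0. Violating.
Others bid (4, 4, 6, 11): truth gives 0; bid 23 gives 2 > 0. Violating.
Others bid (4, 4, 11, 4): truth gives 0; bid 23 gives 2 > 0. Violating.
Others bid (4, 4, 4, 6): truth gives 6; no alternative beats it.
Others bid (4, 4, 4, 23): truth gives 0; no alternative beats it.
(Checking all 256 profiles: 39 have a profitable deviation, 217 do not.)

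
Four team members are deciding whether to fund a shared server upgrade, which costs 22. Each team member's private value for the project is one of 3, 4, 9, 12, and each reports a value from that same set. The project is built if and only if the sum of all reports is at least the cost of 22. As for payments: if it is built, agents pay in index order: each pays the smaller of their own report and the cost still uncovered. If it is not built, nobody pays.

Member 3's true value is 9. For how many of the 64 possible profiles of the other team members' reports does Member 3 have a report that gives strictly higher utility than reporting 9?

Others report (3, 3, 12): truth gives 0; report 4 gives 5 > 0. Violating.
Others report (3, 4, 12): truth gives 0; report 3 gives 6 > 0. Violating.
Others report (3, 9, 9): truth gives 0; report 3 gives 6 > 0. Violating.
Others report (3, 9, 12): truth gives 0; report 3 gives 6 > 0. Violating.
Others report (3, 3, 3): truth gives 0; no alternative beats it.
Others report (3, 3, 4): truth gives 0; no alternative beats it.
(Checking all 64 profiles: 32 have a profitable deviation, 32 do not.)

32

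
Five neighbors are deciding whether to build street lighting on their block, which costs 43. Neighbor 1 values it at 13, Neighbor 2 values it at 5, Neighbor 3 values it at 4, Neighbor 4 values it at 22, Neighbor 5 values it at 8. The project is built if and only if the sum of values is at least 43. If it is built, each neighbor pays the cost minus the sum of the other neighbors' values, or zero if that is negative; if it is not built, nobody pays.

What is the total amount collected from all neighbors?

Total value 52 ≥ cost 43, so it is built.
Neighbor 1: others sum to 39; max(0, 43 - 39) = 4.
Neighbor 2: others sum to 47; max(0, 43 - 47) = 0.
Neighbor 3: others sum to 48; max(0, 43 - 48) = 0.
Neighbor 4: others sum to 30; max(0, 43 - 30) = 13.
Neighbor 5: others sum to 44; max(0, 43 - 44) = 0.
Total collected = 4 + 0 + 0 + 13 + 0 = 17.

17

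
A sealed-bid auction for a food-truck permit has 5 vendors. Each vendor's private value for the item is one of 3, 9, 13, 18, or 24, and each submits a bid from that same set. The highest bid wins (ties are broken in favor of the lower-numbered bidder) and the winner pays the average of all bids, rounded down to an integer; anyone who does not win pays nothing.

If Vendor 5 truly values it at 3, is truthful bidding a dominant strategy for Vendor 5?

Yes

Check each profile of the others' bids and compare truth against every alternative bid.
Others bid (3, 3, 3, 3): truth gives 0, best alternative gives -1.
Others bid (3, 3, 3, 9): truth gives 0, best alternative gives 0.
Others bid (3, 3, 3, 13): truth gives 0, best alternative gives 0.
Others bid (3, 3, 3, 18): truth gives 0, best alternative gives 0.
Others bid (3, 3, 3, 24): truth gives 0, best alternative gives 0.
Others bid (3, 3, 9, 3): truth gives 0, best alternative gives 0.
(Remaining 619 profiles checked similarly; truth is weakly best in each.)
In every case the truthful bid is at least as good as any alternative, so it is a dominant strategy.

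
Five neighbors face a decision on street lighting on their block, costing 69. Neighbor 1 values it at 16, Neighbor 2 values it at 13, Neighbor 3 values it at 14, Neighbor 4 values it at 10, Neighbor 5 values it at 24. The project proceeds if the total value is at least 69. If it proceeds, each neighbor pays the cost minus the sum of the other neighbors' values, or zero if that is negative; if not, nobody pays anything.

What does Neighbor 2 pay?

5

Total value 77 ≥ cost 69, so the project is built.
The other neighbors' values sum to 64.
Cost minus that sum is 69 - 64 = 5.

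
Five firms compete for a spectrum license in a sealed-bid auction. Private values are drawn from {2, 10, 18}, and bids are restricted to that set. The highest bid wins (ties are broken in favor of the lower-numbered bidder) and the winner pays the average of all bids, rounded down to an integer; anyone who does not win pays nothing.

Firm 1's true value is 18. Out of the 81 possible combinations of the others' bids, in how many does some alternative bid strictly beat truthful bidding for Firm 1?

16

Others bid (2, 2, 2, 2): truth gives 13; bid 2 gives 16 > 13. Violating.
Others bid (2, 2, 2, 10): truth gives 12; bid 10 gives 13 > 12. Violating.
Others bid (2, 2, 10, 2): truth gives 12; bid 10 gives 13 > 12. Violating.
Others bid (2, 2, 10, 10): truth gives 10; bid 10 gives 12 > 10. Violating.
Others bid (2, 2, 2, 18): truth gives 10; no alternative beats it.
Others bid (2, 2, 10, 18): truth gives 8; no alternative beats it.
(Checking all 81 profiles: 16 have a profitable deviation, 65 do not.)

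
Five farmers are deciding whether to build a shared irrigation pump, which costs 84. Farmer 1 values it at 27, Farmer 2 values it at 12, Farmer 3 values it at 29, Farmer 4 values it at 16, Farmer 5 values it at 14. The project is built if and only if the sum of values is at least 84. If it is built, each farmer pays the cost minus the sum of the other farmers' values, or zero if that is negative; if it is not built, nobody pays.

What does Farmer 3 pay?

Total value 98 ≥ cost 84, so the project is built.
The other farmers' values sum to 69.
Cost minus that sum is 84 - 69 = 15.

15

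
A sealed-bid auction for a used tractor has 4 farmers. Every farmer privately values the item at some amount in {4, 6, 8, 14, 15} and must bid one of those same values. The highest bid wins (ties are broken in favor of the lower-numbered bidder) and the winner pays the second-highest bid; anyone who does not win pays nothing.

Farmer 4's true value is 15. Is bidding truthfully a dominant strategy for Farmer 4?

Check each profile of the others' bids and compare truth against every alternative bid.
Others bid (4, 4, 14): truth gives 1, best alternative gives 0.
Others bid (4, 6, 14): truth gives 1, best alternative gives 0.
Others bid (4, 8, 14): truth gives 1, best alternative gives 0.
Others bid (4, 14, 4): truth gives 1, best alternative gives 0.
Others bid (4, 14, 6): truth gives 1, best alternative gives 0.
Others bid (4, 14, 8): truth gives 1, best alternative gives 0.
(Remaining 119 profiles checked similarly; truth is weakly best in each.)
In every case the truthful bid is at least as good as any alternative, so it is a dominant strategy.

Yes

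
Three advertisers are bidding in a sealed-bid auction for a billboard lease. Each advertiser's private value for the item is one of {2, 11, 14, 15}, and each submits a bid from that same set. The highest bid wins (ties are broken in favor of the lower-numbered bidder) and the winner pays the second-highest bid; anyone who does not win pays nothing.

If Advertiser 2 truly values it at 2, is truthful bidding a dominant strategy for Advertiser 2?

Check each profile of the others' bids and compare truth against every alternative bid.
Others bid (2, 11): truth gives 0, best alternative gives -9.
Others bid (2, 2): truth gives 0, best alternative gives 0.
Others bid (2, 14): truth gives 0, best alternative gives 0.
Others bid (2, 15): truth gives 0, best alternative gives 0.
Others bid (11, 2): truth gives 0, best alternative gives 0.
Others bid (11, 11): truth gives 0, best alternative gives 0.
(Remaining 10 profiles checked similarly; truth is weakly best in each.)
In every case the truthful bid is at least as good as any alternative, so it is a dominant strategy.

Yes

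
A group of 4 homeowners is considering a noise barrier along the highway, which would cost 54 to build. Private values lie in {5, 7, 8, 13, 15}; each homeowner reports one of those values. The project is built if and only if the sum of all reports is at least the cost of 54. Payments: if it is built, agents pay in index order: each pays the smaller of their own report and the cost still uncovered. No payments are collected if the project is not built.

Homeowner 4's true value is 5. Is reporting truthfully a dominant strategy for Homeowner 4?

Yes

Check each profile of the others' reports and compare truth against every alternative report.
Others report (5, 5, 5): truth gives 0, best alternative gives 0.
Others report (5, 5, 7): truth gives 0, best alternative gives 0.
Others report (5, 5, 8): truth gives 0, best alternative gives 0.
Others report (5, 5, 13): truth gives 0, best alternative gives 0.
Others report (5, 5, 15): truth gives 0, best alternative gives 0.
Others report (5, 7, 5): truth gives 0, best alternative gives 0.
(Remaining 119 profiles checked similarly; truth is weakly best in each.)
In every case the truthful report is at least as good as any alternative, so it is a dominant strategy.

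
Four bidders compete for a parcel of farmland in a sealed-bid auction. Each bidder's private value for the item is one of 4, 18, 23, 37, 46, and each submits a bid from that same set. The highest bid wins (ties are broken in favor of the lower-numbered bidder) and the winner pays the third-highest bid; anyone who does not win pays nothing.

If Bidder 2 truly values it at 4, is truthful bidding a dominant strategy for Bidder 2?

Yes

Check each profile of the others' bids and compare truth against every alternative bid.
Others bid (4, 18, 18): truth gives 0, best alternative gives -14.
Others bid (4, 4, 4): truth gives 0, best alternative gives 0.
Others bid (4, 4, 18): truth gives 0, best alternative gives 0.
Others bid (4, 4, 23): truth gives 0, best alternative gives 0.
Others bid (4, 4, 37): truth gives 0, best alternative gives 0.
Others bid (4, 4, 46): truth gives 0, best alternative gives 0.
(Remaining 119 profiles checked similarly; truth is weakly best in each.)
In every case the truthful bid is at least as good as any alternative, so it is a dominant strategy.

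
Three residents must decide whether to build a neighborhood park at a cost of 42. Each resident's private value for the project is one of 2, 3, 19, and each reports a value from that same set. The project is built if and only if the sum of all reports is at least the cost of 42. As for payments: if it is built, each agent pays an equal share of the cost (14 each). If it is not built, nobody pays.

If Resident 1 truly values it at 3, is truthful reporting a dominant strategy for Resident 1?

Yes

Check each profile of the others' reports and compare truth against every alternative report.
Others report (2, 2): truth gives 0, best alternative gives 0.
Others report (2, 3): truth gives 0, best alternative gives 0.
Others report (2, 19): truth gives 0, best alternative gives 0.
Others report (3, 2): truth gives 0, best alternative gives 0.
Others report (3, 3): truth gives 0, best alternative gives 0.
Others report (3, 19): truth gives 0, best alternative gives 0.
(Remaining 3 profiles checked similarly; truth is weakly best in each.)
In every case the truthful report is at least as good as any alternative, so it is a dominant strategy.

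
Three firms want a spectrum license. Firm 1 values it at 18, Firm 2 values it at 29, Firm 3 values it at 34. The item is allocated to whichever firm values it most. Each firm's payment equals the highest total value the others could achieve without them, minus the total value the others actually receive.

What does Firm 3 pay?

29

Firm 3 has the highest value and receives the item.
Without Firm 3, the item would go to the next-highest value, 29, so the others could achieve 29.
With Firm 3 present and winning, the others receive nothing, so their total is 0.
Payment = 29 - 0 = 29.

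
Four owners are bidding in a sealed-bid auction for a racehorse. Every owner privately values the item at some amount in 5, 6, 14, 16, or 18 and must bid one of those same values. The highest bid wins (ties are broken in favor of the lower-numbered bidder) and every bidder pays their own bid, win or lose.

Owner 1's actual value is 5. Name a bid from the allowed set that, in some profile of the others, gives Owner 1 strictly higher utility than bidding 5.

Suppose Owner 2 bids 5, Owner 3 bids 5 and Owner 4 bids 6.
Bid 5: loses but pays 5, utility -5.
Bid 6: wins, pays 6, utility 5 - 6 = -1.
So bidding 6 beats truth here (-1 > -5).

6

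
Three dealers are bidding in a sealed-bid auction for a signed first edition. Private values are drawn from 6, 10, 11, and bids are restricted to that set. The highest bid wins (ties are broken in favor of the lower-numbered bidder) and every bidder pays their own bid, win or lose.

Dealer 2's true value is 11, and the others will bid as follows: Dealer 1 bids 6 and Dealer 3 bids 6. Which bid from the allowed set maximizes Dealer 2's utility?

Bid 6: loses but pays 6, utility -6.
Bid 10: wins, pays 10, utility 11 - 10 = 1.
Bid 11: wins, pays 11, utility 11 - 11 = 0.
The best choice is 10 with utility 1.

10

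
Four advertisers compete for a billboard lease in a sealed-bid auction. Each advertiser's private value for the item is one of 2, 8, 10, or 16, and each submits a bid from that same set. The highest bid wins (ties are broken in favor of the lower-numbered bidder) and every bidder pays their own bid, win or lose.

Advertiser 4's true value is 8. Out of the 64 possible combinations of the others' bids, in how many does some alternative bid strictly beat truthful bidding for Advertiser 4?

63

Others bid (2, 2, 8): truth gives -8; bid 2 gives -2 > -8. Violating.
Others bid (2, 2, 10): truth gives -8; bid 2 gives -2 > -8. Violating.
Others bid (2, 2, 16): truth gives -8; bid 2 gives -2 > -8. Violating.
Others bid (2, 8, 2): truth gives -8; bid 2 gives -2 > -8. Violating.
Others bid (2, 2, 2): truth gives 0; no alternative beats it.
(Checking all 64 profiles: 63 have a profitable deviation, 1 does not.)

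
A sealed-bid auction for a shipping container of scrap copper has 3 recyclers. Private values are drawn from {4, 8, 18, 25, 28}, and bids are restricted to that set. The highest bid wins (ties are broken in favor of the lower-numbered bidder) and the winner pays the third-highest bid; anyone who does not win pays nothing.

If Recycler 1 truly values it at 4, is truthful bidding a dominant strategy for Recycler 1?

Check each profile of the others' bids and compare truth against every alternative bid.
Others bid (8, 8): truth gives 0, best alternative gives -4.
Others bid (4, 4): truth gives 0, best alternative gives 0.
Others bid (4, 8): truth gives 0, best alternative gives 0.
Others bid (4, 18): truth gives 0, best alternative gives 0.
Others bid (4, 25): truth gives 0, best alternative gives 0.
Others bid (4, 28): truth gives 0, best alternative gives 0.
(Remaining 19 profiles checked similarly; truth is weakly best in each.)
In every case the truthful bid is at least as good as any alternative, so it is a dominant strategy.

Yes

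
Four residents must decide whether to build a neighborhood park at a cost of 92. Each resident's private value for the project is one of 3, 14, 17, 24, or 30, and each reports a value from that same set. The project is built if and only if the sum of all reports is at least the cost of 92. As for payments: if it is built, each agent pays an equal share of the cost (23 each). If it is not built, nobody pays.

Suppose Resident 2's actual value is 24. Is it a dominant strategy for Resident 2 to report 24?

No

Consider the case where Resident 1 reports 3, Resident 3 reports 30 and Resident 4 reports 30.
Truthful report 24: project not built, utility 0.
Report 30 instead: project built, pays 23, utility 24 - 23 = 1.
Since 1 > 0, reporting 30 is strictly better here, so truthful reporting is not dominant.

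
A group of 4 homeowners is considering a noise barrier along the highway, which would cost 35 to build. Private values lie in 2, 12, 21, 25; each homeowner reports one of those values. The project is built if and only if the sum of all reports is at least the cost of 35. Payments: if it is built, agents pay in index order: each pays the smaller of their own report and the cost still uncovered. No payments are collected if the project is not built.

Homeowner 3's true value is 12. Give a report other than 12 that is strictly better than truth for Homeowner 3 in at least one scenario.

2

Suppose Homeowner 1 reports 2, Homeowner 2 reports 12 and Homeowner 4 reports 21.
Report 12: project built, pays 12, utility 12 - 12 = 0.
Report 2: project built, pays 2, utility 12 - 2 = 10.
So reporting 2 beats truth here (10 > 0).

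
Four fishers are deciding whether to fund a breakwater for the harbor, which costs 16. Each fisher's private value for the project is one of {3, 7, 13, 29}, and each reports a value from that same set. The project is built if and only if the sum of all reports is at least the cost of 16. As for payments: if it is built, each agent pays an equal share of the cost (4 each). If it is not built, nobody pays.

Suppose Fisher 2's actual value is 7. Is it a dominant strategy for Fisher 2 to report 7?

Check each profile of the others' reports and compare truth against every alternative report.
Others report (3, 3, 3): truth gives 3, best alternative gives 3.
Others report (3, 3, 7): truth gives 3, best alternative gives 3.
Others report (3, 3, 13): truth gives 3, best alternative gives 3.
Others report (3, 3, 29): truth gives 3, best alternative gives 3.
Others report (3, 7, 3): truth gives 3, best alternative gives 3.
Others report (3, 7, 7): truth gives 3, best alternative gives 3.
(Remaining 58 profiles checked similarly; truth is weakly best in each.)
In every case the truthful report is at least as good as any alternative, so it is a dominant strategy.

Yes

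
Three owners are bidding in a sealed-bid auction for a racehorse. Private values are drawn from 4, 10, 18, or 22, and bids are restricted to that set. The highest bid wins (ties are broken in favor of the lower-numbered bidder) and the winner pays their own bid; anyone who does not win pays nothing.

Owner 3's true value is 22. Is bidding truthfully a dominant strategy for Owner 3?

No

Consider the case where Owner 1 bids 4 and Owner 2 bids 4.
Truthful bid 22: wins, pays 22, utility 22 - 22 = 0.
Bid 10 instead: wins, pays 10, utility 22 - 10 = 12.
Since 12 > 0, bidding 10 is strictly better here, so truthful bidding is not dominant.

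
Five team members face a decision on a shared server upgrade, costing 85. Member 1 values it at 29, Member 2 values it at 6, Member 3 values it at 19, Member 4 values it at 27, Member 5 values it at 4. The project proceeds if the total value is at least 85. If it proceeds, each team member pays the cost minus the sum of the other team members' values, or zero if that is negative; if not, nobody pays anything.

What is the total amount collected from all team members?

85

Total value 85 ≥ cost 85, so it is built.
Member 1: others sum to 56; max(0, 85 - 56) = 29.
Member 2: others sum to 79; max(0, 85 - 79) = 6.
Member 3: others sum to 66; max(0, 85 - 66) = 19.
Member 4: others sum to 58; max(0, 85 - 58) = 27.
Member 5: others sum to 81; max(0, 85 - 81) = 4.
Total collected = 29 + 6 + 19 + 27 + 4 = 85.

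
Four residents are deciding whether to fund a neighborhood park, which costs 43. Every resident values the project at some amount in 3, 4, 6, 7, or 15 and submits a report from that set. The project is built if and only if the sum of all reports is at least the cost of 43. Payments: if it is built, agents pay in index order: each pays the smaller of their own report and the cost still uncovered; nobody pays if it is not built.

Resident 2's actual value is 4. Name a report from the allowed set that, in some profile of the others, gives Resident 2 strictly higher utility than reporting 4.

Suppose Resident 1 reports 15, Resident 3 reports 15 and Resident 4 reports 15.
Report 4: project built, pays 4, utility 4 - 4 = 0.
Report 3: project built, pays 3, utility 4 - 3 = 1.
So reporting 3 beats truth here (1 > 0).

3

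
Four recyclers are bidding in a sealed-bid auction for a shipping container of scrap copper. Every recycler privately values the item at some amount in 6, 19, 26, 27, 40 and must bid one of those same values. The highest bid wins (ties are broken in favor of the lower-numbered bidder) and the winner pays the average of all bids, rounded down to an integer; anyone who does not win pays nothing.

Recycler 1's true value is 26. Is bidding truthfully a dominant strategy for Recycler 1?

No

Consider the case where Recycler 2 bids 6, Recycler 3 bids 6 and Recycler 4 bids 6.
Truthful bid 26: wins, pays 11, utility 26 - 11 = 15.
Bid 6 instead: wins, pays 6, utility 26 - 6 = 20.
Since 20 > 15, bidding 6 is strictly better here, so truthful bidding is not dominant.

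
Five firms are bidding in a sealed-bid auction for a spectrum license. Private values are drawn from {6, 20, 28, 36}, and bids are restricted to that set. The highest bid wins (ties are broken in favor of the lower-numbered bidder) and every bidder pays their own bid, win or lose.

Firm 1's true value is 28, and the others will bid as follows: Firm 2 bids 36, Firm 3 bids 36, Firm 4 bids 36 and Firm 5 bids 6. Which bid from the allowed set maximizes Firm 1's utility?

6

Bid 6: loses but pays 6, utility -6.
Bid 20: loses but pays 20, utility -20.
Bid 28: loses but pays 28, utility -28.
Bid 36: wins, pays 36, utility 28 - 36 = -8.
The best choice is 6 with utility -6.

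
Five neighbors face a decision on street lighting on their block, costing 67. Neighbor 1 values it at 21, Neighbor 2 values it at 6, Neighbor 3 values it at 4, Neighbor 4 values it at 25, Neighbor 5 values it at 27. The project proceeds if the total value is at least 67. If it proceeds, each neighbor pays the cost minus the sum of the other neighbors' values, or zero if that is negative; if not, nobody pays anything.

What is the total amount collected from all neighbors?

25

Total value 83 ≥ cost 67, so it is built.
Neighbor 1: others sum to 62; max(0, 67 - 62) = 5.
Neighbor 2: others sum to 77; max(0, 67 - 77) = 0.
Neighbor 3: others sum to 79; max(0, 67 - 79) = 0.
Neighbor 4: others sum to 58; max(0, 67 - 58) = 9.
Neighbor 5: others sum to 56; max(0, 67 - 56) = 11.
Total collected = 5 + 0 + 0 + 9 + 11 = 25.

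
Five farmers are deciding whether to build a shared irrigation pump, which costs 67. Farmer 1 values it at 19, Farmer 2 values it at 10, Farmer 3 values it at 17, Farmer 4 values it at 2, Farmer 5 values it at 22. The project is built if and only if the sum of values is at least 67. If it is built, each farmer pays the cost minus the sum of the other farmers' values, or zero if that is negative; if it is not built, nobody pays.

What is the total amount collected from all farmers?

56

Total value 70 ≥ cost 67, so it is built.
Farmer 1: others sum to 51; max(0, 67 - 51) = 16.
Farmer 2: others sum to 60; max(0, 67 - 60) = 7.
Farmer 3: others sum to 53; max(0, 67 - 53) = 14.
Farmer 4: others sum to 68; max(0, 67 - 68) = 0.
Farmer 5: others sum to 48; max(0, 67 - 48) = 19.
Total collected = 16 + 7 + 14 + 0 + 19 = 56.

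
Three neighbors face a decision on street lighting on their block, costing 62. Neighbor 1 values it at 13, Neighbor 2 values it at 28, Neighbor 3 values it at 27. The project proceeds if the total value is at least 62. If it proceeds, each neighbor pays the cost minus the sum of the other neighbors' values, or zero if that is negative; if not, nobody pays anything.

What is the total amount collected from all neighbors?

Total value 68 ≥ cost 62, so it is built.
Neighbor 1: others sum to 55; max(0, 62 - 55) = 7.
Neighbor 2: others sum to 40; max(0, 62 - 40) = 22.
Neighbor 3: others sum to 41; max(0, 62 - 41) = 21.
Total collected = 7 + 22 + 21 = 50.

50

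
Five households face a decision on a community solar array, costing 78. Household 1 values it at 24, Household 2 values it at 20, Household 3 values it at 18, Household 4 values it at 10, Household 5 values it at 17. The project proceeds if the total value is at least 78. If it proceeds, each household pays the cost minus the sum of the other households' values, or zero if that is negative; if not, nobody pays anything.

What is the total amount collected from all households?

35

Total value 89 ≥ cost 78, so it is built.
Household 1: others sum to 65; max(0, 78 - 65) = 13.
Household 2: others sum to 69; max(0, 78 - 69) = 9.
Household 3: others sum to 71; max(0, 78 - 71) = 7.
Household 4: others sum to 79; max(0, 78 - 79) = 0.
Household 5: others sum to 72; max(0, 78 - 72) = 6.
Total collected = 13 + 9 + 7 + 0 + 6 = 35.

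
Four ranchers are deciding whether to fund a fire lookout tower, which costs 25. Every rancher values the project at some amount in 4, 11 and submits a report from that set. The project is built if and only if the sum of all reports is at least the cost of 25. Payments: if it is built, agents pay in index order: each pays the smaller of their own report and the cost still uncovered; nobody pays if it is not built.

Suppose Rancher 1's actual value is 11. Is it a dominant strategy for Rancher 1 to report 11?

No

Consider the case where Rancher 2 reports 4, Rancher 3 reports 11 and Rancher 4 reports 11.
Truthful report 11: project built, pays 11, utility 11 - 11 = 0.
Report 4 instead: project built, pays 4, utility 11 - 4 = 7.
Since 7 > 0, reporting 4 is strictly better here, so truthful reporting is not dominant.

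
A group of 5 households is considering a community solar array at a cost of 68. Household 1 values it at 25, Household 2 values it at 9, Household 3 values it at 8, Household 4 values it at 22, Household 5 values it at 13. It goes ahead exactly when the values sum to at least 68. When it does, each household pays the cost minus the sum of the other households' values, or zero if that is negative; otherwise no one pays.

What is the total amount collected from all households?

33

Total value 77 ≥ cost 68, so it is built.
Household 1: others sum to 52; max(0, 68 - 52) = 16.
Household 2: others sum to 68; max(0, 68 - 68) = 0.
Household 3: others sum to 69; max(0, 68 - 69) = 0.
Household 4: others sum to 55; max(0, 68 - 55) = 13.
Household 5: others sum to 64; max(0, 68 - 64) = 4.
Total collected = 16 + 0 + 0 + 13 + 4 = 33.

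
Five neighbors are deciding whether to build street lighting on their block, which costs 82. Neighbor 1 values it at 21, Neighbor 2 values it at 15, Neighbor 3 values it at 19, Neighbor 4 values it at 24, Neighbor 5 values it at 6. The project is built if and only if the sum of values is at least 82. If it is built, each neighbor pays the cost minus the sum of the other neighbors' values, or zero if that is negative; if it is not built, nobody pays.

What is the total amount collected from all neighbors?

Total value 85 ≥ cost 82, so it is built.
Neighbor 1: others sum to 64; max(0, 82 - 64) = 18.
Neighbor 2: others sum to 70; max(0, 82 - 70) = 12.
Neighbor 3: others sum to 66; max(0, 82 - 66) = 16.
Neighbor 4: others sum to 61; max(0, 82 - 61) = 21.
Neighbor 5: others sum to 79; max(0, 82 - 79) = 3.
Total collected = 18 + 12 + 16 + 21 + 3 = 70.

70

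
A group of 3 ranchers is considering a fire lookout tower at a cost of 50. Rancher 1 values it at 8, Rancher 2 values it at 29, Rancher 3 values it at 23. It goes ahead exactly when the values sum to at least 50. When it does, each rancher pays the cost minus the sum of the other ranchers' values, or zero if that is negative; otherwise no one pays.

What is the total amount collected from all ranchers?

Total value 60 ≥ cost 50, so it is built.
Rancher 1: others sum to 52; max(0, 50 - 52) = 0.
Rancher 2: others sum to 31; max(0, 50 - 31) = 19.
Rancher 3: others sum to 37; max(0, 50 - 37) = 13.
Total collected = 0 + 19 + 13 = 32.

32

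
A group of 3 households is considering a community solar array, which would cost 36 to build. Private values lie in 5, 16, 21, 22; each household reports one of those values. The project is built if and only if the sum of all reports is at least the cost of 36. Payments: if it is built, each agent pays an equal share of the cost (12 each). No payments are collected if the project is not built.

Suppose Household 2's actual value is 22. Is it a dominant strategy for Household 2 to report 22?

Check each profile of the others' reports and compare truth against every alternative report.
Others report (5, 16): truth gives 10, best alternative gives 10.
Others report (5, 21): truth gives 10, best alternative gives 10.
Others report (5, 22): truth gives 10, best alternative gives 10.
Others report (16, 5): truth gives 10, best alternative gives 10.
Others report (16, 16): truth gives 10, best alternative gives 10.
Others report (16, 21): truth gives 10, best alternative gives 10.
(Remaining 10 profiles checked similarly; truth is weakly best in each.)
In every case the truthful report is at least as good as any alternative, so it is a dominant strategy.

Yes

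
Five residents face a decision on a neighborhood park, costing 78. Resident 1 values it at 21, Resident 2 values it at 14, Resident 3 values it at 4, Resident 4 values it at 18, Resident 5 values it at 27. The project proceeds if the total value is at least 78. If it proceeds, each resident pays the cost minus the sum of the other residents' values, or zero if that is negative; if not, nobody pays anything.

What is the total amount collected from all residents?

56

Total value 84 ≥ cost 78, so it is built.
Resident 1: others sum to 63; max(0, 78 - 63) = 15.
Resident 2: others sum to 70; max(0, 78 - 70) = 8.
Resident 3: others sum to 80; max(0, 78 - 80) = 0.
Resident 4: others sum to 66; max(0, 78 - 66) = 12.
Resident 5: others sum to 57; max(0, 78 - 57) = 21.
Total collected = 15 + 8 + 0 + 12 + 21 = 56.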